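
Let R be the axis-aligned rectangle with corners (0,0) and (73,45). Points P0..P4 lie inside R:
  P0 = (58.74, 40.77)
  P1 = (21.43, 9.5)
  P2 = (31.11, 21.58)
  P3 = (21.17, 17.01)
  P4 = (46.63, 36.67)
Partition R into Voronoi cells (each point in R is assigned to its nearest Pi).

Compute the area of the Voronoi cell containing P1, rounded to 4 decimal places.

1. box [0,73]×[0,45]: [(0, 0) (73, 0) (73, 45) (0, 45)]
2. ⊥bis P1·P0 via (40.085,25.135): [(0, 0) (61.151, 0) (23.4359, 45) (0, 45)]  |A|=1903.2043
3. ⊥bis P1·P2 via (26.27,15.54): [(0, 36.5908) (0, 0) (45.6629, 0)]  |A|=835.4208
4. ⊥bis P1·P3 via (21.3,13.255): [(28.7976, 13.5146) (0, 12.5176) (0, 0) (45.6629, 0)]  |A|=488.7954
5. ⊥bis P1·P4 via (34.03,23.085): [(28.7976, 13.5146) (0, 12.5176) (0, 0) (45.6629, 0)]  |A|=488.7954
6. canonical 4-gon: [(28.7976, 13.5146) (0, 12.5176) (0, 0) (45.6629, 0)]
7. shoelace: 488.7954

Area of P1's cell: 488.7954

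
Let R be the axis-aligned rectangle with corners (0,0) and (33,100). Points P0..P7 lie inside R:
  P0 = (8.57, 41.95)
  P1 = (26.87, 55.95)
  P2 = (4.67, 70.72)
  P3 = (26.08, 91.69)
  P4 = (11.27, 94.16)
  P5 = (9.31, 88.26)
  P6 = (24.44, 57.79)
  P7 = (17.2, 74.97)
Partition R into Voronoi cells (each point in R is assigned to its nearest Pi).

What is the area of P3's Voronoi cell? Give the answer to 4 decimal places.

Area of P3's cell: 269.3022

1. box [0,33]×[0,100]: [(0, 0) (33, 0) (33, 100) (0, 100)]
2. ⊥bis P3·P0 via (17.325,66.82): [(0, 72.9189) (33, 61.3019) (33, 100) (0, 100)]  |A|=1085.356
3. ⊥bis P3·P1 via (26.475,73.82): [(0, 73.2348) (33, 73.9642) (33, 100) (0, 100)]  |A|=871.2161
4. ⊥bis P3·P2 via (15.375,81.205): [(0, 96.9026) (22.6902, 73.7363) (33, 73.9642) (33, 100) (0, 100)]  |A|=602.7028
5. ⊥bis P3·P4 via (18.675,92.925): [(16.5246, 80.0313) (22.6902, 73.7363) (33, 73.9642) (33, 100) (19.855, 100)]  |A|=378.8721
6. ⊥bis P3·P5 via (17.695,89.975): [(17.9638, 88.6607) (20.5745, 75.8964) (22.6902, 73.7363) (33, 73.9642) (33, 100) (19.855, 100)]  |A|=358.4223
7. ⊥bis P3·P6 via (25.26,74.74): [(17.9638, 88.6607) (20.5745, 75.8964) (21.5304, 74.9204) (33, 74.3656) (33, 100) (19.855, 100)]  |A|=349.8847
8. ⊥bis P3·P7 via (21.64,83.33): [(17.9638, 88.6607) (18.739, 84.8707) (33, 77.2967) (33, 100) (19.855, 100)]  |A|=269.3022
9. canonical 5-gon: [(17.9638, 88.6607) (18.739, 84.8707) (33, 77.2967) (33, 100) (19.855, 100)]
10. shoelace: 269.3022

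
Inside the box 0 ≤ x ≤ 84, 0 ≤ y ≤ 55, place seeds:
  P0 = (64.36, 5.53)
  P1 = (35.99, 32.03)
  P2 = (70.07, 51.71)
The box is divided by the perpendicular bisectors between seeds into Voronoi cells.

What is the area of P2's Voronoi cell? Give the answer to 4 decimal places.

Area of P2's cell: 830.6504

1. box [0,84]×[0,55]: [(0, 0) (84, 0) (84, 55) (0, 55)]
2. ⊥bis P2·P0 via (67.215,28.62): [(0, 36.9309) (84, 26.5446) (84, 55) (0, 55)]  |A|=1954.0291
3. ⊥bis P2·P1 via (53.03,41.87): [(60.179, 29.49) (84, 26.5446) (84, 55) (45.4479, 55)]  |A|=830.6504
4. canonical 4-gon: [(60.179, 29.49) (84, 26.5446) (84, 55) (45.4479, 55)]
5. shoelace: 830.6504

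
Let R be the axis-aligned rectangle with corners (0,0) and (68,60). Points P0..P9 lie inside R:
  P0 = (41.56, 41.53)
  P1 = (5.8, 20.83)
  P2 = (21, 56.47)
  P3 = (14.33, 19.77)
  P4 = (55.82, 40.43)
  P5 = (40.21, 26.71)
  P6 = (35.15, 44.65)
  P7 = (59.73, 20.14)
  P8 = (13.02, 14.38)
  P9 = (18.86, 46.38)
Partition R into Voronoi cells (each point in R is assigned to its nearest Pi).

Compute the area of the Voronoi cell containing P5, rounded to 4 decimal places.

Area of P5's cell: 606.2663

1. box [0,68]×[0,60]: [(0, 0) (68, 0) (68, 60) (0, 60)]
2. ⊥bis P5·P0 via (40.885,34.12): [(0, 37.8443) (0, 0) (68, 0) (68, 31.65)]  |A|=2362.808
3. ⊥bis P5·P1 via (23.005,23.77): [(20.9257, 35.9382) (27.0668, 0) (68, 0) (68, 31.65)]  |A|=1480.4823
4. ⊥bis P5·P2 via (30.605,41.59): [(21.735, 35.8644) (21.0174, 35.4013) (27.0668, 0) (68, 0) (68, 31.65)]  |A|=1480.2685
5. ⊥bis P5·P3 via (27.27,23.24): [(23.9384, 35.6637) (33.5021, 0) (68, 0) (68, 31.65)]  |A|=1312.4367
6. ⊥bis P5·P4 via (48.015,33.57): [(48.1101, 33.4618) (23.9384, 35.6637) (33.5021, 0) (68, 0) (68, 10.832)]  |A|=1105.4018
7. ⊥bis P5·P6 via (37.68,35.68): [(48.1101, 33.4618) (34.2817, 34.7215) (24.9006, 32.0756) (33.5021, 0) (68, 0) (68, 10.832)]  |A|=1087.2985
8. ⊥bis P5·P7 via (49.97,23.425): [(51.8977, 29.1524) (48.1101, 33.4618) (34.2817, 34.7215) (24.9006, 32.0756) (33.5021, 0) (42.0857, 0)]  |A|=622.3561
9. ⊥bis P5·P8 via (26.615,20.545): [(51.8977, 29.1524) (48.1101, 33.4618) (34.2817, 34.7215) (24.9006, 32.0756) (29.9863, 13.1107) (35.9317, 0) (42.0857, 0)]  |A|=606.4293
10. ⊥bis P5·P9 via (29.535,36.545): [(51.8977, 29.1524) (48.1101, 33.4618) (34.2817, 34.7215) (25.5986, 32.2724) (25.0171, 31.6412) (29.9863, 13.1107) (35.9317, 0) (42.0857, 0)]  |A|=606.2663
11. canonical 8-gon: [(51.8977, 29.1524) (48.1101, 33.4618) (34.2817, 34.7215) (25.5986, 32.2724) (25.0171, 31.6412) (29.9863, 13.1107) (35.9317, 0) (42.0857, 0)]
12. shoelace: 606.2663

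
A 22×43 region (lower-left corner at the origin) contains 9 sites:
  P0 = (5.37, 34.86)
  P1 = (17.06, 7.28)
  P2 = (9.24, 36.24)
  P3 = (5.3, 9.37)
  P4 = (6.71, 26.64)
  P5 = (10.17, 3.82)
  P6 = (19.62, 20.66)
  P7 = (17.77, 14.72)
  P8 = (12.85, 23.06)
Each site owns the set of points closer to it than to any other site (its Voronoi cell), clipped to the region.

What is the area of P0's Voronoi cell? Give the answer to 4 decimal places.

Area of P0's cell: 85.9894

1. box [0,22]×[0,43]: [(0, 0) (22, 0) (22, 43) (0, 43)]
2. ⊥bis P0·P1 via (11.215,21.07): [(0, 16.3164) (22, 25.6413) (22, 43) (0, 43)]  |A|=484.4648
3. ⊥bis P0·P2 via (7.305,35.55): [(0, 16.3164) (12.3038, 21.5315) (4.6484, 43) (0, 43)]  |A|=214.0523
4. ⊥bis P0·P3 via (5.335,22.115): [(0, 22.1297) (12.1024, 22.0964) (4.6484, 43) (0, 43)]  |A|=174.8749
5. ⊥bis P0·P4 via (6.04,30.75): [(0, 29.7654) (8.8531, 31.2086) (4.6484, 43) (0, 43)]  |A|=85.9894
6. ⊥bis P0·P5 via (7.77,19.34): [(0, 29.7654) (8.8531, 31.2086) (4.6484, 43) (0, 43)]  |A|=85.9894
7. ⊥bis P0·P6 via (12.495,27.76): [(0, 29.7654) (8.8531, 31.2086) (4.6484, 43) (0, 43)]  |A|=85.9894
8. ⊥bis P0·P7 via (11.57,24.79): [(0, 29.7654) (8.8531, 31.2086) (4.6484, 43) (0, 43)]  |A|=85.9894
9. ⊥bis P0·P8 via (9.11,28.96): [(0, 29.7654) (8.8531, 31.2086) (4.6484, 43) (0, 43)]  |A|=85.9894
10. canonical 4-gon: [(0, 29.7654) (8.8531, 31.2086) (4.6484, 43) (0, 43)]
11. shoelace: 85.9894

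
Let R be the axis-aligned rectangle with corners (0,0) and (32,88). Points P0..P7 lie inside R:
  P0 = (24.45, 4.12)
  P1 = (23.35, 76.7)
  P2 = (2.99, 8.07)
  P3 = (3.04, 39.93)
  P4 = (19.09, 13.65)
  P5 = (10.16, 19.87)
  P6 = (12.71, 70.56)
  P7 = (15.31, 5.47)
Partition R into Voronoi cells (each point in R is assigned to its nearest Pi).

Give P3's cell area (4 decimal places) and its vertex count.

Area of P3's cell: 621.3404 (5 vertices)

1. box [0,32]×[0,88]: [(0, 0) (32, 0) (32, 88) (0, 88)]
2. ⊥bis P3·P0 via (13.745,22.025): [(0, 13.8072) (32, 32.9393) (32, 88) (0, 88)]  |A|=2068.0571
3. ⊥bis P3·P1 via (13.195,58.315): [(0, 65.6033) (0, 13.8072) (32, 32.9393) (32, 47.928)]  |A|=1068.558
4. ⊥bis P3·P2 via (3.015,24): [(0, 65.6033) (0, 24.0047) (17.0116, 23.978) (32, 32.9393) (32, 47.928)]  |A|=981.8195
5. ⊥bis P3·P4 via (11.065,26.79): [(0, 65.6033) (0, 24.0047) (6.4878, 23.9945) (32, 39.5756) (32, 47.928)]  |A|=849.888
6. ⊥bis P3·P5 via (6.6,29.9): [(0, 65.6033) (0, 27.5574) (29.4187, 37.9992) (32, 39.5756) (32, 47.928)]  |A|=752.0841
7. ⊥bis P3·P6 via (7.875,55.245): [(0, 57.7312) (0, 27.5574) (29.4187, 37.9992) (32, 39.5756) (32, 47.6287)]  |A|=621.3404
8. ⊥bis P3·P7 via (9.175,22.7): [(0, 57.7312) (0, 27.5574) (29.4187, 37.9992) (32, 39.5756) (32, 47.6287)]  |A|=621.3404
9. canonical 5-gon: [(0, 57.7312) (0, 27.5574) (29.4187, 37.9992) (32, 39.5756) (32, 47.6287)]
10. shoelace: 621.3404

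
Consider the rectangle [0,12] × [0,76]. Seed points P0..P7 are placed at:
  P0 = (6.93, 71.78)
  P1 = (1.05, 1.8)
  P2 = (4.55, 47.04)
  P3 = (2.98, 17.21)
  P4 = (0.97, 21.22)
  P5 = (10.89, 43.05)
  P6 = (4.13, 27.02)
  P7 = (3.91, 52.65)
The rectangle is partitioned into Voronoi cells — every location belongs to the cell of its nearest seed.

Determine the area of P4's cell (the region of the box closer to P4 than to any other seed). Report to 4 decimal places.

1. box [0,12]×[0,76]: [(0, 0) (12, 0) (12, 76) (0, 76)]
2. ⊥bis P4·P0 via (3.95,46.5): [(0, 46.9656) (0, 0) (12, 0) (12, 45.5511)]  |A|=555.1002
3. ⊥bis P4·P1 via (1.01,11.51): [(0, 46.9656) (0, 11.5058) (12, 11.5553) (12, 45.5511)]  |A|=416.7335
4. ⊥bis P4·P2 via (2.76,34.13): [(0, 34.5127) (0, 11.5058) (12, 11.5553) (12, 32.8489)]  |A|=265.8025
5. ⊥bis P4·P3 via (1.975,19.215): [(0, 34.5127) (0, 18.225) (12, 24.24) (12, 32.8489)]  |A|=149.379
6. ⊥bis P4·P5 via (5.93,32.135): [(1.004, 34.3735) (0, 34.5127) (0, 18.225) (12, 24.24) (12, 29.3767)]  |A|=130.2889
7. ⊥bis P4·P6 via (2.55,24.12): [(0, 25.5093) (0, 18.225) (6.9634, 21.7154)]  |A|=25.3618
8. ⊥bis P4·P7 via (2.44,36.935): [(0, 25.5093) (0, 18.225) (6.9634, 21.7154)]  |A|=25.3618
9. canonical 3-gon: [(0, 25.5093) (0, 18.225) (6.9634, 21.7154)]
10. shoelace: 25.3618

Area of P4's cell: 25.3618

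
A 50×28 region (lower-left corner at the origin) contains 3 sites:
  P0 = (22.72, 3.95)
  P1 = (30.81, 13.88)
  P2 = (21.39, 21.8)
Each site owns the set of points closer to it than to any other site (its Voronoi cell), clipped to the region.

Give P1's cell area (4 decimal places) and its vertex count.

Area of P1's cell: 588.4541 (5 vertices)

1. box [0,50]×[0,28]: [(0, 0) (50, 0) (50, 28) (0, 28)]
2. ⊥bis P1·P0 via (26.765,8.915): [(37.7076, 0) (50, 0) (50, 28) (3.3393, 28)]  |A|=825.3431
3. ⊥bis P1·P2 via (26.1,17.84): [(21.917, 12.8647) (37.7076, 0) (50, 0) (50, 28) (34.6422, 28)]  |A|=588.4541
4. canonical 5-gon: [(21.917, 12.8647) (37.7076, 0) (50, 0) (50, 28) (34.6422, 28)]
5. shoelace: 588.4541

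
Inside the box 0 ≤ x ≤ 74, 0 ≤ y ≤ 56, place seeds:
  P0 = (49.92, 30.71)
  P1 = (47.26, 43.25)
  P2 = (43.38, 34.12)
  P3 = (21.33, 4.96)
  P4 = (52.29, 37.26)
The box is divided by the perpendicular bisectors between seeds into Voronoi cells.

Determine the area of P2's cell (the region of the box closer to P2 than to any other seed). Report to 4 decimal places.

Area of P2's cell: 905.7410

1. box [0,74]×[0,56]: [(0, 0) (74, 0) (74, 56) (0, 56)]
2. ⊥bis P2·P0 via (46.65,32.415): [(0, 0) (29.7486, 0) (58.9474, 56) (0, 56)]  |A|=2483.4874
3. ⊥bis P2·P1 via (45.32,38.685): [(0, 0) (29.7486, 0) (49.085, 37.085) (4.5762, 56) (0, 56)]  |A|=1969.2718
4. ⊥bis P2·P3 via (32.355,19.54): [(0, 44.006) (37.7929, 15.428) (49.085, 37.085) (4.5762, 56) (0, 56)]  |A|=908.2345
5. ⊥bis P2·P4 via (47.835,35.69): [(0, 44.006) (37.7929, 15.428) (48.0458, 35.0919) (47.0366, 37.9555) (4.5762, 56) (0, 56)]  |A|=905.741
6. canonical 6-gon: [(0, 44.006) (37.7929, 15.428) (48.0458, 35.0919) (47.0366, 37.9555) (4.5762, 56) (0, 56)]
7. shoelace: 905.741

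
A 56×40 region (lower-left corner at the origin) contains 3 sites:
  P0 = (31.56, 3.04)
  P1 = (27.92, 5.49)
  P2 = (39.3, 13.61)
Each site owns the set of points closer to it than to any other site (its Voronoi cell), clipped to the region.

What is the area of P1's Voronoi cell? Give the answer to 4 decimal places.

Area of P1's cell: 979.8899

1. box [0,56]×[0,40]: [(0, 0) (56, 0) (56, 40) (0, 40)]
2. ⊥bis P1·P0 via (29.74,4.265): [(0, 0) (26.8693, 0) (53.7924, 40) (0, 40)]  |A|=1613.2346
3. ⊥bis P1·P2 via (33.61,9.55): [(0, 0) (26.8693, 0) (33.449, 9.7756) (11.8829, 40) (0, 40)]  |A|=979.8899
4. canonical 5-gon: [(0, 0) (26.8693, 0) (33.449, 9.7756) (11.8829, 40) (0, 40)]
5. shoelace: 979.8899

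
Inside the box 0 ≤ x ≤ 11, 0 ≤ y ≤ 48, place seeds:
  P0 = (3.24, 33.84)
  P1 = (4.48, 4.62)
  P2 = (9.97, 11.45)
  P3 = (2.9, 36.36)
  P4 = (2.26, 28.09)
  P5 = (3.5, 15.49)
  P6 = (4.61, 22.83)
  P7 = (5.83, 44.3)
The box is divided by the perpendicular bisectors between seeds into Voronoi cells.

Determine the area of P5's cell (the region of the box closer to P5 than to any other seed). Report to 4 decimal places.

Area of P5's cell: 67.0482

1. box [0,11]×[0,48]: [(0, 0) (11, 0) (11, 48) (0, 48)]
2. ⊥bis P5·P0 via (3.37,24.665): [(0, 24.6173) (0, 0) (11, 0) (11, 24.7731)]  |A|=271.647
3. ⊥bis P5·P1 via (3.99,10.055): [(0, 24.6173) (0, 9.6953) (11, 10.687) (11, 24.7731)]  |A|=159.5445
4. ⊥bis P5·P2 via (6.735,13.47): [(0, 24.6173) (0, 9.6953) (4.6391, 10.1135) (11, 20.3003) (11, 24.7731)]  |A|=128.97
5. ⊥bis P5·P3 via (3.2,25.925): [(0, 24.6173) (0, 9.6953) (4.6391, 10.1135) (11, 20.3003) (11, 24.7731)]  |A|=128.97
6. ⊥bis P5·P4 via (2.88,21.79): [(0, 21.5066) (0, 9.6953) (4.6391, 10.1135) (11, 20.3003) (11, 22.5891)]  |A|=99.8492
7. ⊥bis P5·P6 via (4.055,19.16): [(0, 19.7732) (0, 9.6953) (4.6391, 10.1135) (9.7502, 18.2987)]  |A|=67.0482
8. ⊥bis P5·P7 via (4.665,29.895): [(0, 19.7732) (0, 9.6953) (4.6391, 10.1135) (9.7502, 18.2987)]  |A|=67.0482
9. canonical 4-gon: [(0, 19.7732) (0, 9.6953) (4.6391, 10.1135) (9.7502, 18.2987)]
10. shoelace: 67.0482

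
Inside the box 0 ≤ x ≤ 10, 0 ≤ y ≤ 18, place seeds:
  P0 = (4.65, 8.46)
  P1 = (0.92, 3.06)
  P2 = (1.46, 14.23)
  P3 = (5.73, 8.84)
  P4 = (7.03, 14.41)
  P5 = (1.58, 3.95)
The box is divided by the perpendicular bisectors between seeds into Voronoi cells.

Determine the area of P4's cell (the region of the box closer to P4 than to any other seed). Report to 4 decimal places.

Area of P4's cell: 37.8257

1. box [0,10]×[0,18]: [(0, 0) (10, 0) (10, 18) (0, 18)]
2. ⊥bis P4·P0 via (5.84,11.435): [(0, 13.771) (10, 9.771) (10, 18) (0, 18)]  |A|=62.29
3. ⊥bis P4·P1 via (3.975,8.735): [(0, 13.771) (10, 9.771) (10, 18) (0, 18)]  |A|=62.29
4. ⊥bis P4·P2 via (4.245,14.32): [(4.3186, 12.0436) (10, 9.771) (10, 18) (4.1261, 18)]  |A|=40.8701
5. ⊥bis P4·P3 via (6.38,11.625): [(4.3165, 12.1066) (10, 10.7801) (10, 18) (4.1261, 18)]  |A|=37.8257
6. ⊥bis P4·P5 via (4.305,9.18): [(4.3165, 12.1066) (10, 10.7801) (10, 18) (4.1261, 18)]  |A|=37.8257
7. canonical 4-gon: [(4.3165, 12.1066) (10, 10.7801) (10, 18) (4.1261, 18)]
8. shoelace: 37.8257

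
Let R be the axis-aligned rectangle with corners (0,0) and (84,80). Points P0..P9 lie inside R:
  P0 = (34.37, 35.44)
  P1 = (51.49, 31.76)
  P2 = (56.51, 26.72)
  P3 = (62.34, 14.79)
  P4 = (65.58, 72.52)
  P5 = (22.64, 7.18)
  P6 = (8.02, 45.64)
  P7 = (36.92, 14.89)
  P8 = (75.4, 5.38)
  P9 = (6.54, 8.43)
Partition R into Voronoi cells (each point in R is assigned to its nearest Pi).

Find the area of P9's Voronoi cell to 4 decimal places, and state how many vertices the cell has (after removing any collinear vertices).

1. box [0,84]×[0,80]: [(0, 0) (84, 0) (84, 80) (0, 80)]
2. ⊥bis P9·P0 via (20.455,21.935): [(0, 43.011) (0, 0) (41.7437, 0)]  |A|=897.7189
3. ⊥bis P9·P1 via (29.015,20.095): [(36.802, 5.0917) (0, 43.011) (0, 0) (39.4447, 0)]  |A|=891.8661
4. ⊥bis P9·P2 via (31.525,17.575): [(35.6655, 6.2627) (0, 43.011) (0, 0) (37.9578, 0)]  |A|=885.864
5. ⊥bis P9·P3 via (34.44,11.61): [(34.9675, 6.9819) (0, 43.011) (0, 0) (35.7633, 0)]  |A|=876.8416
6. ⊥bis P9·P4 via (36.06,40.475): [(34.9675, 6.9819) (0, 43.011) (0, 0) (35.7633, 0)]  |A|=876.8416
7. ⊥bis P9·P5 via (14.59,7.805): [(16.0402, 26.4838) (0, 43.011) (0, 0) (13.984, 0)]  |A|=530.128
8. ⊥bis P9·P6 via (7.28,27.035): [(16.0402, 26.4838) (15.8355, 26.6947) (0, 27.3246) (0, 0) (13.984, 0)]  |A|=405.9264
9. ⊥bis P9·P7 via (21.73,11.66): [(16.0402, 26.4838) (15.8355, 26.6947) (0, 27.3246) (0, 0) (13.984, 0)]  |A|=405.9264
10. ⊥bis P9·P8 via (40.97,6.905): [(16.0402, 26.4838) (15.8355, 26.6947) (0, 27.3246) (0, 0) (13.984, 0)]  |A|=405.9264
11. canonical 5-gon: [(16.0402, 26.4838) (15.8355, 26.6947) (0, 27.3246) (0, 0) (13.984, 0)]
12. shoelace: 405.9264

Area of P9's cell: 405.9264 (5 vertices)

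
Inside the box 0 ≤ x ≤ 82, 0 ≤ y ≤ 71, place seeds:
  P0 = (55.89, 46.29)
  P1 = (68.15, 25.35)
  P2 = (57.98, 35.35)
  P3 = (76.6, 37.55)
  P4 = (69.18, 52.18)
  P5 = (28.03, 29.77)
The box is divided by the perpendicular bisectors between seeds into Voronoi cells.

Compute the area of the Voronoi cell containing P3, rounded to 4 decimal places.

Area of P3's cell: 235.1475

1. box [0,82]×[0,71]: [(0, 0) (82, 0) (82, 71) (0, 71)]
2. ⊥bis P3·P0 via (66.245,41.92): [(48.554, 0) (82, 0) (82, 71) (78.5173, 71)]  |A|=1310.9694
3. ⊥bis P3·P1 via (72.375,31.45): [(64.2124, 37.1036) (82, 24.7835) (82, 71) (78.5173, 71)]  |A|=470.066
4. ⊥bis P3·P2 via (67.29,36.45): [(66.5565, 42.6581) (67.4802, 34.8403) (82, 24.7835) (82, 71) (78.5173, 71)]  |A|=458.3377
5. ⊥bis P3·P4 via (72.89,44.865): [(66.6686, 41.7096) (67.4802, 34.8403) (82, 24.7835) (82, 49.4854)]  |A|=235.1475
6. ⊥bis P3·P5 via (52.315,33.66): [(66.6686, 41.7096) (67.4802, 34.8403) (82, 24.7835) (82, 49.4854)]  |A|=235.1475
7. canonical 4-gon: [(66.6686, 41.7096) (67.4802, 34.8403) (82, 24.7835) (82, 49.4854)]
8. shoelace: 235.1475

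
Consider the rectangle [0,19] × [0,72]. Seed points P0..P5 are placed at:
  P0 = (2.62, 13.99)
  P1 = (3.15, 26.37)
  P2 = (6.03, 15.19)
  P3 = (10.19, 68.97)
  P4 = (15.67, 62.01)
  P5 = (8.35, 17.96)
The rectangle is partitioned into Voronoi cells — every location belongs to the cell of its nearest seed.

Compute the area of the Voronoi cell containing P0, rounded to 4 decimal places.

Area of P0's cell: 119.4072

1. box [0,19]×[0,72]: [(0, 0) (19, 0) (19, 72) (0, 72)]
2. ⊥bis P0·P1 via (2.885,20.18): [(0, 20.3035) (0, 0) (19, 0) (19, 19.4901)]  |A|=378.0393
3. ⊥bis P0·P2 via (4.325,14.59): [(2.3498, 20.2029) (0, 20.3035) (0, 0) (9.4593, 0)]  |A|=119.4072
4. ⊥bis P0·P3 via (6.405,41.48): [(2.3498, 20.2029) (0, 20.3035) (0, 0) (9.4593, 0)]  |A|=119.4072
5. ⊥bis P0·P4 via (9.145,38): [(2.3498, 20.2029) (0, 20.3035) (0, 0) (9.4593, 0)]  |A|=119.4072
6. ⊥bis P0·P5 via (5.485,15.975): [(2.3498, 20.2029) (0, 20.3035) (0, 0) (9.4593, 0)]  |A|=119.4072
7. canonical 4-gon: [(2.3498, 20.2029) (0, 20.3035) (0, 0) (9.4593, 0)]
8. shoelace: 119.4072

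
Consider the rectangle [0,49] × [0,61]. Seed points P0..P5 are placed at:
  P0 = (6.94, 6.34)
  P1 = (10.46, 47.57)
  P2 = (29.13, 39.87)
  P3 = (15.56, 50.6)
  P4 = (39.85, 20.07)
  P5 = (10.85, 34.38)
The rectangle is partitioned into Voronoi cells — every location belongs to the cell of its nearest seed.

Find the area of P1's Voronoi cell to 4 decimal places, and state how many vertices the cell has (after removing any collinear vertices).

Area of P1's cell: 238.8216 (4 vertices)

1. box [0,49]×[0,61]: [(0, 0) (49, 0) (49, 61) (0, 61)]
2. ⊥bis P1·P0 via (8.7,26.955): [(0, 27.6978) (49, 23.5144) (49, 61) (0, 61)]  |A|=1734.3021
3. ⊥bis P1·P2 via (19.795,43.72): [(0, 27.6978) (12.7385, 26.6102) (26.9217, 61) (0, 61)]  |A|=675.0261
4. ⊥bis P1·P3 via (13.01,49.085): [(0, 27.6978) (12.7385, 26.6102) (18.3209, 40.1458) (5.9311, 61) (0, 61)]  |A|=456.1549
5. ⊥bis P1·P4 via (25.155,33.82): [(0, 27.6978) (12.7385, 26.6102) (18.3209, 40.1458) (5.9311, 61) (0, 61)]  |A|=456.1549
6. ⊥bis P1·P5 via (10.655,40.975): [(0, 40.66) (17.7045, 41.1834) (5.9311, 61) (0, 61)]  |A|=238.8216
7. canonical 4-gon: [(0, 40.66) (17.7045, 41.1834) (5.9311, 61) (0, 61)]
8. shoelace: 238.8216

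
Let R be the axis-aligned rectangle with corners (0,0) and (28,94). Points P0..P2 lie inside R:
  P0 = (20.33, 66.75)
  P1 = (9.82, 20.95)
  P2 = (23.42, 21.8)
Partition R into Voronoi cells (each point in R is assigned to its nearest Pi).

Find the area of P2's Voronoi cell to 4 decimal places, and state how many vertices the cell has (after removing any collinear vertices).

1. box [0,28]×[0,94]: [(0, 0) (28, 0) (28, 94) (0, 94)]
2. ⊥bis P2·P0 via (21.875,44.275): [(0, 42.7712) (0, 0) (28, 0) (28, 44.6961)]  |A|=1224.5422
3. ⊥bis P2·P1 via (16.62,21.375): [(15.2174, 43.8173) (17.9559, 0) (28, 0) (28, 44.6961)]  |A|=505.7189
4. canonical 4-gon: [(15.2174, 43.8173) (17.9559, 0) (28, 0) (28, 44.6961)]
5. shoelace: 505.7189

Area of P2's cell: 505.7189 (4 vertices)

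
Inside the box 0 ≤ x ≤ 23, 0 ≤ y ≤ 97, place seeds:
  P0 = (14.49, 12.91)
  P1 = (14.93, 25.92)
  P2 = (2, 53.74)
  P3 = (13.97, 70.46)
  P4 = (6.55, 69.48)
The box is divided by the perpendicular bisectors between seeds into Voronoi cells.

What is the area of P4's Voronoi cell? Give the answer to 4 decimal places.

Area of P4's cell: 324.3789

1. box [0,23]×[0,97]: [(0, 0) (23, 0) (23, 97) (0, 97)]
2. ⊥bis P4·P0 via (10.52,41.195): [(0, 39.7184) (23, 42.9467) (23, 97) (0, 97)]  |A|=1280.3514
3. ⊥bis P4·P1 via (10.74,47.7): [(0, 45.6339) (23, 50.0586) (23, 97) (0, 97)]  |A|=1130.5372
4. ⊥bis P4·P2 via (4.275,61.61): [(0, 62.8458) (23, 56.1971) (23, 97) (0, 97)]  |A|=862.0066
5. ⊥bis P4·P3 via (10.26,69.97): [(0, 62.8458) (11.6456, 59.4794) (6.69, 97) (0, 97)]  |A|=324.3789
6. canonical 4-gon: [(0, 62.8458) (11.6456, 59.4794) (6.69, 97) (0, 97)]
7. shoelace: 324.3789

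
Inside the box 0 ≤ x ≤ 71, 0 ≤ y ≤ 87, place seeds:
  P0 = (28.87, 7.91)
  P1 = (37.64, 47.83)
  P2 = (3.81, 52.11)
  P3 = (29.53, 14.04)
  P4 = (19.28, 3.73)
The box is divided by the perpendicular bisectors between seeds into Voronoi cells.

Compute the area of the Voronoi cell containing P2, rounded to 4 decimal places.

1. box [0,71]×[0,87]: [(0, 0) (71, 0) (71, 87) (0, 87)]
2. ⊥bis P2·P0 via (16.34,30.01): [(0, 20.7457) (71, 61.0005) (71, 87) (0, 87)]  |A|=3275.009
3. ⊥bis P2·P1 via (20.725,49.97): [(0, 20.7457) (18.3435, 31.1459) (25.4098, 87) (0, 87)]  |A|=1317.2886
4. ⊥bis P2·P3 via (16.67,33.075): [(0, 21.8128) (18.7667, 34.4916) (25.4098, 87) (0, 87)]  |A|=1278.7917
5. ⊥bis P2·P4 via (11.545,27.92): [(0, 24.2284) (6.7884, 26.399) (18.7667, 34.4916) (25.4098, 87) (0, 87)]  |A|=1270.5927
6. canonical 5-gon: [(0, 24.2284) (6.7884, 26.399) (18.7667, 34.4916) (25.4098, 87) (0, 87)]
7. shoelace: 1270.5927

Area of P2's cell: 1270.5927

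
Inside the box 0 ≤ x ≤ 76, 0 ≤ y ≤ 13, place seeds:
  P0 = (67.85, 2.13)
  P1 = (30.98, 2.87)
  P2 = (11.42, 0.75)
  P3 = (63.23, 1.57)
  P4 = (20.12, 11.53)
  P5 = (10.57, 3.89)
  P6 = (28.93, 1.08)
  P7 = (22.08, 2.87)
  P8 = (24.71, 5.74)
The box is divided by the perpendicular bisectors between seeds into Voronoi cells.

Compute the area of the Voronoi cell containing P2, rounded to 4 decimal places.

1. box [0,76]×[0,13]: [(0, 0) (76, 0) (76, 13) (0, 13)]
2. ⊥bis P2·P0 via (39.635,1.44): [(0, 0) (39.6702, 0) (39.3523, 13) (0, 13)]  |A|=513.6463
3. ⊥bis P2·P1 via (21.2,1.81): [(0, 0) (21.3962, 0) (19.9872, 13) (0, 13)]  |A|=268.9918
4. ⊥bis P2·P3 via (37.325,1.16): [(0, 0) (21.3962, 0) (19.9872, 13) (0, 13)]  |A|=268.9918
5. ⊥bis P2·P4 via (15.77,6.14): [(0, 0) (21.3962, 0) (21.2062, 1.7527) (7.2699, 13) (0, 13)]  |A|=197.4744
6. ⊥bis P2·P5 via (10.995,2.32): [(2.4246, 0) (21.3962, 0) (21.2062, 1.7527) (18.1151, 4.2474)]  |A|=42.7619
7. ⊥bis P2·P6 via (20.175,0.915): [(2.4246, 0) (20.1922, 0) (20.143, 2.6107) (18.1151, 4.2474)]  |A|=40.3401
8. ⊥bis P2·P7 via (16.75,1.81): [(16.3598, 3.7722) (2.4246, 0) (17.11, 0)]  |A|=27.6983
9. ⊥bis P2·P8 via (18.065,3.245): [(16.3598, 3.7722) (2.4246, 0) (17.11, 0)]  |A|=27.6983
10. canonical 3-gon: [(16.3598, 3.7722) (2.4246, 0) (17.11, 0)]
11. shoelace: 27.6983

Area of P2's cell: 27.6983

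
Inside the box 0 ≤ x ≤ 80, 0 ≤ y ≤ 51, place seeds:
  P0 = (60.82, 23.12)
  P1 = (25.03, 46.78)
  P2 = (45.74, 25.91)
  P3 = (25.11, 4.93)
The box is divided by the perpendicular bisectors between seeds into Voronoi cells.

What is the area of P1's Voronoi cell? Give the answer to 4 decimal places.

Area of P1's cell: 943.1255

1. box [0,80]×[0,51]: [(0, 0) (80, 0) (80, 51) (0, 51)]
2. ⊥bis P1·P0 via (42.925,34.95): [(0, 0) (19.8203, 0) (53.5353, 51) (0, 51)]  |A|=1870.5682
3. ⊥bis P1·P2 via (35.385,36.345): [(0, 1.2313) (50.1532, 51) (0, 51)]  |A|=1248.0308
4. ⊥bis P1·P3 via (25.07,25.855): [(0, 25.8071) (24.8135, 25.8545) (50.1532, 51) (0, 51)]  |A|=943.1255
5. canonical 4-gon: [(0, 25.8071) (24.8135, 25.8545) (50.1532, 51) (0, 51)]
6. shoelace: 943.1255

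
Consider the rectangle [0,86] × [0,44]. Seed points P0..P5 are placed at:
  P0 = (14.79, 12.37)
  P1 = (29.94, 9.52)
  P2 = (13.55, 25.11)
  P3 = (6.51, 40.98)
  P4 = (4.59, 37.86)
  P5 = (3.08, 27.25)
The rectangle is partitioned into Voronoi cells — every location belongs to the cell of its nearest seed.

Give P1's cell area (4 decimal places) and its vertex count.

1. box [0,86]×[0,44]: [(0, 0) (86, 0) (86, 44) (0, 44)]
2. ⊥bis P1·P0 via (22.365,10.945): [(20.306, 0) (86, 0) (86, 44) (28.5833, 44)]  |A|=2708.4352
3. ⊥bis P1·P2 via (21.745,17.315): [(24.0116, 19.6979) (20.306, 0) (86, 0) (86, 44) (47.1275, 44)]  |A|=2483.1033
4. ⊥bis P1·P3 via (18.225,25.25): [(24.0116, 19.6979) (20.306, 0) (86, 0) (86, 44) (47.1275, 44)]  |A|=2483.1033
5. ⊥bis P1·P4 via (17.265,23.69): [(24.0116, 19.6979) (20.306, 0) (86, 0) (86, 44) (47.1275, 44)]  |A|=2483.1033
6. ⊥bis P1·P5 via (16.51,18.385): [(24.0116, 19.6979) (20.306, 0) (86, 0) (86, 44) (47.1275, 44)]  |A|=2483.1033
7. canonical 5-gon: [(24.0116, 19.6979) (20.306, 0) (86, 0) (86, 44) (47.1275, 44)]
8. shoelace: 2483.1033

Area of P1's cell: 2483.1033 (5 vertices)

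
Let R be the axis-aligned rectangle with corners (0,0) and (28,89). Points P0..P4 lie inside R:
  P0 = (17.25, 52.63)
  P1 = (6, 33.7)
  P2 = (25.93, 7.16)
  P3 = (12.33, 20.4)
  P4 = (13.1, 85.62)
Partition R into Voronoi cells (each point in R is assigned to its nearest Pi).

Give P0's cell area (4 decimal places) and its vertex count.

Area of P0's cell: 760.9777 (5 vertices)

1. box [0,28]×[0,89]: [(0, 0) (28, 0) (28, 89) (0, 89)]
2. ⊥bis P0·P1 via (11.625,43.165): [(0, 50.0737) (28, 33.4334) (28, 89) (0, 89)]  |A|=1322.9006
3. ⊥bis P0·P2 via (21.59,29.895): [(0, 50.0737) (28, 33.4334) (28, 89) (0, 89)]  |A|=1322.9006
4. ⊥bis P0·P3 via (14.79,36.515): [(0, 50.0737) (25.5885, 34.8666) (28, 34.4985) (28, 89) (0, 89)]  |A|=1321.6164
5. ⊥bis P0·P4 via (15.175,69.125): [(0, 67.2161) (0, 50.0737) (25.5885, 34.8666) (28, 34.4985) (28, 70.7383)]  |A|=760.9777
6. canonical 5-gon: [(0, 67.2161) (0, 50.0737) (25.5885, 34.8666) (28, 34.4985) (28, 70.7383)]
7. shoelace: 760.9777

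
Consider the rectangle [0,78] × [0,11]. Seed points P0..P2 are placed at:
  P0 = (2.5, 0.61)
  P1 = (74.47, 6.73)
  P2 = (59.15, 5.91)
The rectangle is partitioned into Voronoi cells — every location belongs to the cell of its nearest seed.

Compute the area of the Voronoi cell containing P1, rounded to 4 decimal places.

1. box [0,78]×[0,11]: [(0, 0) (78, 0) (78, 11) (0, 11)]
2. ⊥bis P1·P0 via (38.485,3.67): [(38.7971, 0) (78, 0) (78, 11) (37.8617, 11)]  |A|=436.3768
3. ⊥bis P1·P2 via (66.81,6.32): [(67.1483, 0) (78, 0) (78, 11) (66.5595, 11)]  |A|=122.6072
4. canonical 4-gon: [(67.1483, 0) (78, 0) (78, 11) (66.5595, 11)]
5. shoelace: 122.6072

Area of P1's cell: 122.6072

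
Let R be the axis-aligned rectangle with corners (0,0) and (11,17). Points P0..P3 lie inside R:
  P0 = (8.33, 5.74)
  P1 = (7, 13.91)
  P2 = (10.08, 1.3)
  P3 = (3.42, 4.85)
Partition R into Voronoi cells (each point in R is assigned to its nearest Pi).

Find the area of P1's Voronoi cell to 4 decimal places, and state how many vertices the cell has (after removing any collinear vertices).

Area of P1's cell: 75.4640 (5 vertices)

1. box [0,11]×[0,17]: [(0, 0) (11, 0) (11, 17) (0, 17)]
2. ⊥bis P1·P0 via (7.665,9.825): [(0, 8.5772) (11, 10.3679) (11, 17) (0, 17)]  |A|=82.8019
3. ⊥bis P1·P2 via (8.54,7.605): [(0, 8.5772) (11, 10.3679) (11, 17) (0, 17)]  |A|=82.8019
4. ⊥bis P1·P3 via (5.21,9.38): [(0, 11.4387) (5.1287, 9.4121) (11, 10.3679) (11, 17) (0, 17)]  |A|=75.464
5. canonical 5-gon: [(0, 11.4387) (5.1287, 9.4121) (11, 10.3679) (11, 17) (0, 17)]
6. shoelace: 75.464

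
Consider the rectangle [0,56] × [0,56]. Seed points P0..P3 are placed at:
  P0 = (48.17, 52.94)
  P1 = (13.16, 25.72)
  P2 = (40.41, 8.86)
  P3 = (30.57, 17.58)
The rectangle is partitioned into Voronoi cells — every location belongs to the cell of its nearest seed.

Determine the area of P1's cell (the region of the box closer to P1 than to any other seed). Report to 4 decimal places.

1. box [0,56]×[0,56]: [(0, 0) (56, 0) (56, 56) (0, 56)]
2. ⊥bis P1·P0 via (30.665,39.33): [(0, 0) (56, 0) (56, 6.7445) (17.7042, 56) (0, 56)]  |A|=2192.86
3. ⊥bis P1·P2 via (26.785,17.29): [(0, 0) (16.0874, 0) (36.098, 32.3421) (17.7042, 56) (0, 56)]  |A|=1480.3164
4. ⊥bis P1·P3 via (21.865,21.65): [(0, 0) (11.7426, 0) (30.3317, 39.7587) (17.7042, 56) (0, 56)]  |A|=1226.4919
5. canonical 5-gon: [(0, 0) (11.7426, 0) (30.3317, 39.7587) (17.7042, 56) (0, 56)]
6. shoelace: 1226.4919

Area of P1's cell: 1226.4919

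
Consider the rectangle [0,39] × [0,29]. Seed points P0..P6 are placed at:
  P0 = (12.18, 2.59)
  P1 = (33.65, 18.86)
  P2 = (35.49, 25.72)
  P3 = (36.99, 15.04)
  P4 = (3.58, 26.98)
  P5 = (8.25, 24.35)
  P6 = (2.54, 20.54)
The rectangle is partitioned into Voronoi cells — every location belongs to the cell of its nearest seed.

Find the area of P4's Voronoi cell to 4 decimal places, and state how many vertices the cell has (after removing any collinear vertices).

Area of P4's cell: 32.5836 (4 vertices)

1. box [0,39]×[0,29]: [(0, 0) (39, 0) (39, 29) (0, 29)]
2. ⊥bis P4·P0 via (7.88,14.785): [(0, 12.0065) (39, 25.758) (39, 29) (0, 29)]  |A|=394.5921
3. ⊥bis P4·P1 via (18.615,22.92): [(0, 12.0065) (17.3168, 18.1124) (20.2568, 29) (0, 29)]  |A|=257.4102
4. ⊥bis P4·P2 via (19.535,26.35): [(0, 12.0065) (17.3168, 18.1124) (19.5339, 26.323) (19.6396, 29) (0, 29)]  |A|=256.5841
5. ⊥bis P4·P3 via (20.285,21.01): [(0, 12.0065) (17.3168, 18.1124) (19.5339, 26.323) (19.6396, 29) (0, 29)]  |A|=256.5841
6. ⊥bis P4·P5 via (5.915,25.665): [(0, 15.1619) (7.7932, 29) (0, 29)]  |A|=53.9212
7. ⊥bis P4·P6 via (3.06,23.76): [(0, 24.2542) (4.6936, 23.4962) (7.7932, 29) (0, 29)]  |A|=32.5836
8. canonical 4-gon: [(0, 24.2542) (4.6936, 23.4962) (7.7932, 29) (0, 29)]
9. shoelace: 32.5836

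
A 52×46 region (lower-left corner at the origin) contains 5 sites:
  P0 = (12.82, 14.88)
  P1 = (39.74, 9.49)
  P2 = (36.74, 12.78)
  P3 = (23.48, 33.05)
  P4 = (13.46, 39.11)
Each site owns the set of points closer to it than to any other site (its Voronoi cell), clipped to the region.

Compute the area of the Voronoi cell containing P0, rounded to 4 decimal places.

Area of P0's cell: 623.6406

1. box [0,52]×[0,46]: [(0, 0) (52, 0) (52, 46) (0, 46)]
2. ⊥bis P0·P1 via (26.28,12.185): [(0, 0) (23.8403, 0) (33.0505, 46) (0, 46)]  |A|=1308.4889
3. ⊥bis P0·P2 via (24.78,13.83): [(0, 0) (23.5658, 0) (27.6043, 46) (0, 46)]  |A|=1176.9127
4. ⊥bis P0·P3 via (18.15,23.965): [(0, 34.6133) (0, 0) (23.5658, 0) (25.3014, 19.7694)]  |A|=670.8236
5. ⊥bis P0·P4 via (13.14,26.995): [(12.9781, 26.9993) (0, 27.3421) (0, 0) (23.5658, 0) (25.3014, 19.7694)]  |A|=623.6406
6. canonical 5-gon: [(12.9781, 26.9993) (0, 27.3421) (0, 0) (23.5658, 0) (25.3014, 19.7694)]
7. shoelace: 623.6406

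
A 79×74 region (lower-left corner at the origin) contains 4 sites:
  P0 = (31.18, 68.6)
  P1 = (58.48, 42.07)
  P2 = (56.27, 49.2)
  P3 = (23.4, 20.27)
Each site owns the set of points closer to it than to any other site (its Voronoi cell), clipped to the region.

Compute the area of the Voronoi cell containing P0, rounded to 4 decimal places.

1. box [0,79]×[0,74]: [(0, 0) (79, 0) (79, 74) (0, 74)]
2. ⊥bis P0·P1 via (44.83,55.335): [(0, 9.2039) (62.9686, 74) (0, 74)]  |A|=2040.0594
3. ⊥bis P0·P2 via (43.725,58.9): [(0, 9.2039) (25.9327, 35.8892) (55.4006, 74) (0, 74)]  |A|=1895.8484
4. ⊥bis P0·P3 via (27.29,44.435): [(0, 48.8281) (31.9592, 43.6834) (55.4006, 74) (0, 74)]  |A|=1242.0177
5. canonical 4-gon: [(0, 48.8281) (31.9592, 43.6834) (55.4006, 74) (0, 74)]
6. shoelace: 1242.0177

Area of P0's cell: 1242.0177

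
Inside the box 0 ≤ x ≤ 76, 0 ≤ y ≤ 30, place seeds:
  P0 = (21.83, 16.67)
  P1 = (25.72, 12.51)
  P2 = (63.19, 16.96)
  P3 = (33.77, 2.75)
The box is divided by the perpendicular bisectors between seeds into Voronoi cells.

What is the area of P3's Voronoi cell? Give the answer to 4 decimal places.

Area of P3's cell: 316.2292

1. box [0,76]×[0,30]: [(0, 0) (76, 0) (76, 30) (0, 30)]
2. ⊥bis P3·P0 via (27.8,9.71): [(16.4798, 0) (76, 0) (76, 30) (51.4547, 30)]  |A|=1260.9829
3. ⊥bis P3·P1 via (29.745,7.63): [(20.4942, 0) (76, 0) (76, 30) (56.8669, 30)]  |A|=1119.5834
4. ⊥bis P3·P2 via (48.48,9.855): [(43.9112, 19.3142) (20.4942, 0) (53.24, 0)]  |A|=316.2292
5. canonical 3-gon: [(43.9112, 19.3142) (20.4942, 0) (53.24, 0)]
6. shoelace: 316.2292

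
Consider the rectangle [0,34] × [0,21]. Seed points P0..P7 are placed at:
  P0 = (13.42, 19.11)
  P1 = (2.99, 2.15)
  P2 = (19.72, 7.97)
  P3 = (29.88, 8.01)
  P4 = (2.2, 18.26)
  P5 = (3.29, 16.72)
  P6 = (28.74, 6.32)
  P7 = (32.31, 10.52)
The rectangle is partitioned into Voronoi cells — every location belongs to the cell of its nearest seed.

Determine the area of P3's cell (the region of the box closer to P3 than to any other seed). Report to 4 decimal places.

1. box [0,34]×[0,21]: [(0, 0) (34, 0) (34, 21) (0, 21)]
2. ⊥bis P3·P0 via (21.65,13.56): [(12.5057, 0) (34, 0) (34, 21) (26.6673, 21)]  |A|=302.6845
3. ⊥bis P3·P1 via (16.435,5.08): [(16.312, 5.6444) (17.5421, 0) (34, 0) (34, 21) (26.6673, 21)]  |A|=288.4708
4. ⊥bis P3·P2 via (24.8,7.99): [(24.7599, 18.1716) (24.8315, 0) (34, 0) (34, 21) (26.6673, 21)]  |A|=190.6945
5. ⊥bis P3·P4 via (16.04,13.135): [(24.7599, 18.1716) (24.8315, 0) (34, 0) (34, 21) (26.6673, 21)]  |A|=190.6945
6. ⊥bis P3·P5 via (16.585,12.365): [(24.7599, 18.1716) (24.8315, 0) (34, 0) (34, 21) (26.6673, 21)]  |A|=190.6945
7. ⊥bis P3·P6 via (29.31,7.165): [(24.7599, 18.1716) (24.7912, 10.2132) (34, 4.0013) (34, 21) (26.6673, 21)]  |A|=125.4509
8. ⊥bis P3·P7 via (31.095,9.265): [(24.7709, 15.3876) (24.7912, 10.2132) (34, 4.0013) (34, 6.4526)]  |A|=35.0731
9. canonical 4-gon: [(24.7709, 15.3876) (24.7912, 10.2132) (34, 4.0013) (34, 6.4526)]
10. shoelace: 35.0731

Area of P3's cell: 35.0731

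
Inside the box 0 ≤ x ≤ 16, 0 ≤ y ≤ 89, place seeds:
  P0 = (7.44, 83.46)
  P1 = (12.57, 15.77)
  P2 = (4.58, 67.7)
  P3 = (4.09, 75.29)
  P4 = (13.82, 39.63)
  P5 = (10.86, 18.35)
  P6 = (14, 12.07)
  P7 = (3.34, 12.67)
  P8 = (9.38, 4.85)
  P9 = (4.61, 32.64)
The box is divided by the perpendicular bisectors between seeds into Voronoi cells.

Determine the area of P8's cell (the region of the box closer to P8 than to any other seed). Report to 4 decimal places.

Area of P8's cell: 121.3671

1. box [0,16]×[0,89]: [(0, 0) (16, 0) (16, 89) (0, 89)]
2. ⊥bis P8·P0 via (8.41,44.155): [(0, 43.9475) (0, 0) (16, 0) (16, 44.3423)]  |A|=706.3181
3. ⊥bis P8·P1 via (10.975,10.31): [(0, 13.5161) (0, 0) (16, 0) (16, 8.8421)]  |A|=178.8651
4. ⊥bis P8·P2 via (6.98,36.275): [(0, 13.5161) (0, 0) (16, 0) (16, 8.8421)]  |A|=178.8651
5. ⊥bis P8·P3 via (6.735,40.07): [(0, 13.5161) (0, 0) (16, 0) (16, 8.8421)]  |A|=178.8651
6. ⊥bis P8·P4 via (11.6,22.24): [(0, 13.5161) (0, 0) (16, 0) (16, 8.8421)]  |A|=178.8651
7. ⊥bis P8·P5 via (10.12,11.6): [(4.4199, 12.2249) (0, 12.7095) (0, 0) (16, 0) (16, 8.8421)]  |A|=177.0825
8. ⊥bis P8·P6 via (11.69,8.46): [(6.9709, 11.4797) (4.4199, 12.2249) (0, 12.7095) (0, 0) (16, 0) (16, 5.7021)]  |A|=162.9069
9. ⊥bis P8·P7 via (6.36,8.76): [(8.5626, 10.4612) (0, 3.8477) (0, 0) (16, 0) (16, 5.7021)]  |A|=121.3671
10. ⊥bis P8·P9 via (6.995,18.745): [(8.5626, 10.4612) (0, 3.8477) (0, 0) (16, 0) (16, 5.7021)]  |A|=121.3671
11. canonical 5-gon: [(8.5626, 10.4612) (0, 3.8477) (0, 0) (16, 0) (16, 5.7021)]
12. shoelace: 121.3671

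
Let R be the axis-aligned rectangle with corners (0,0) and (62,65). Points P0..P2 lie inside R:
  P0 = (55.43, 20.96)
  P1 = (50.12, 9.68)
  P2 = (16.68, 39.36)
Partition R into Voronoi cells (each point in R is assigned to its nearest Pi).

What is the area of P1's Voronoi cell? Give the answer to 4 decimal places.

Area of P1's cell: 773.2902

1. box [0,62]×[0,65]: [(0, 0) (62, 0) (62, 65) (0, 65)]
2. ⊥bis P1·P0 via (52.775,15.32): [(0, 40.1636) (0, 0) (62, 0) (62, 10.9774)]  |A|=1585.3689
3. ⊥bis P1·P2 via (33.4,24.52): [(33.3503, 24.4641) (11.637, 0) (62, 0) (62, 10.9774)]  |A|=773.2902
4. canonical 4-gon: [(33.3503, 24.4641) (11.637, 0) (62, 0) (62, 10.9774)]
5. shoelace: 773.2902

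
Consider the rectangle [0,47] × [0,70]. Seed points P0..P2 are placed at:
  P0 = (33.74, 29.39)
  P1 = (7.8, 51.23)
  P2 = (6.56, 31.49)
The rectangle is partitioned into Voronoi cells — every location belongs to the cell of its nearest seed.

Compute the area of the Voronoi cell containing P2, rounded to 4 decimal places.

Area of P2's cell: 797.8699

1. box [0,47]×[0,70]: [(0, 0) (47, 0) (47, 70) (0, 70)]
2. ⊥bis P2·P0 via (20.15,30.44): [(0, 0) (17.7981, 0) (23.2065, 70) (0, 70)]  |A|=1435.1623
3. ⊥bis P2·P1 via (7.18,41.36): [(0, 41.811) (0, 0) (17.7981, 0) (20.927, 40.4965)]  |A|=797.8699
4. canonical 4-gon: [(0, 41.811) (0, 0) (17.7981, 0) (20.927, 40.4965)]
5. shoelace: 797.8699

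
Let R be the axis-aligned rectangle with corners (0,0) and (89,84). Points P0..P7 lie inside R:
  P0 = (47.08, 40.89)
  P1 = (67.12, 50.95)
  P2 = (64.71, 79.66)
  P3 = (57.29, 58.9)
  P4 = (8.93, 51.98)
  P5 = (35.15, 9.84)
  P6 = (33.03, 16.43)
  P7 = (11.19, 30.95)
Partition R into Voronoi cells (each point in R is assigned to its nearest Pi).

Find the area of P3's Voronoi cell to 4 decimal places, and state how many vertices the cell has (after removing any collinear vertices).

Area of P3's cell: 697.6757 (4 vertices)

1. box [0,89]×[0,84]: [(0, 0) (89, 0) (89, 84) (0, 84)]
2. ⊥bis P3·P0 via (52.185,49.895): [(0, 79.4791) (89, 29.0243) (89, 84) (0, 84)]  |A|=2647.6003
3. ⊥bis P3·P1 via (62.205,54.925): [(0, 79.4791) (56.2659, 47.5815) (85.7194, 84) (0, 84)]  |A|=1688.0737
4. ⊥bis P3·P2 via (61,69.28): [(0, 79.4791) (56.2659, 47.5815) (70.941, 65.7269) (19.8157, 84) (0, 84)]  |A|=1085.9418
5. ⊥bis P3·P4 via (33.11,55.44): [(32.2895, 61.1739) (56.2659, 47.5815) (70.941, 65.7269) (29.5195, 80.5317)]  |A|=697.6757
6. ⊥bis P3·P5 via (46.22,34.37): [(32.2895, 61.1739) (56.2659, 47.5815) (70.941, 65.7269) (29.5195, 80.5317)]  |A|=697.6757
7. ⊥bis P3·P6 via (45.16,37.665): [(32.2895, 61.1739) (56.2659, 47.5815) (70.941, 65.7269) (29.5195, 80.5317)]  |A|=697.6757
8. ⊥bis P3·P7 via (34.24,44.925): [(32.2895, 61.1739) (56.2659, 47.5815) (70.941, 65.7269) (29.5195, 80.5317)]  |A|=697.6757
9. canonical 4-gon: [(32.2895, 61.1739) (56.2659, 47.5815) (70.941, 65.7269) (29.5195, 80.5317)]
10. shoelace: 697.6757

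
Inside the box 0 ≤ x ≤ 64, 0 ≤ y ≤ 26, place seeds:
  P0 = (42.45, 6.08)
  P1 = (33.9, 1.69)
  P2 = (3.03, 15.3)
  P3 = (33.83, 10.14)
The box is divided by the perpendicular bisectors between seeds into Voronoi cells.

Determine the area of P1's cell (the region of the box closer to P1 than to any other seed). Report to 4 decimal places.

1. box [0,64]×[0,26]: [(0, 0) (64, 0) (64, 26) (0, 26)]
2. ⊥bis P1·P0 via (38.175,3.885): [(0, 0) (40.1698, 0) (26.82, 26) (0, 26)]  |A|=870.8674
3. ⊥bis P1·P2 via (18.465,8.495): [(14.7197, 0) (40.1698, 0) (26.82, 26) (26.1826, 26)]  |A|=339.137
4. ⊥bis P1·P3 via (33.865,5.915): [(17.2669, 5.7775) (14.7197, 0) (40.1698, 0) (37.1189, 5.942)]  |A|=132.7494
5. canonical 4-gon: [(17.2669, 5.7775) (14.7197, 0) (40.1698, 0) (37.1189, 5.942)]
6. shoelace: 132.7494

Area of P1's cell: 132.7494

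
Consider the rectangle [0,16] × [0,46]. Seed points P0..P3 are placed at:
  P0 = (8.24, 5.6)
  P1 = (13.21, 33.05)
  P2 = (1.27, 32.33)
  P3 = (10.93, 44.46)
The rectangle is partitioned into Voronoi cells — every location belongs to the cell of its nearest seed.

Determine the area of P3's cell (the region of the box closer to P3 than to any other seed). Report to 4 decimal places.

Area of P3's cell: 104.9691

1. box [0,16]×[0,46]: [(0, 0) (16, 0) (16, 46) (0, 46)]
2. ⊥bis P3·P0 via (9.585,25.03): [(0, 25.6935) (16, 24.5859) (16, 46) (0, 46)]  |A|=333.7645
3. ⊥bis P3·P1 via (12.07,38.755): [(0, 36.3431) (16, 39.5403) (16, 46) (0, 46)]  |A|=128.9326
4. ⊥bis P3·P2 via (6.1,38.395): [(0, 43.2529) (6.9361, 37.7291) (16, 39.5403) (16, 46) (0, 46)]  |A|=104.9691
5. canonical 5-gon: [(0, 43.2529) (6.9361, 37.7291) (16, 39.5403) (16, 46) (0, 46)]
6. shoelace: 104.9691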